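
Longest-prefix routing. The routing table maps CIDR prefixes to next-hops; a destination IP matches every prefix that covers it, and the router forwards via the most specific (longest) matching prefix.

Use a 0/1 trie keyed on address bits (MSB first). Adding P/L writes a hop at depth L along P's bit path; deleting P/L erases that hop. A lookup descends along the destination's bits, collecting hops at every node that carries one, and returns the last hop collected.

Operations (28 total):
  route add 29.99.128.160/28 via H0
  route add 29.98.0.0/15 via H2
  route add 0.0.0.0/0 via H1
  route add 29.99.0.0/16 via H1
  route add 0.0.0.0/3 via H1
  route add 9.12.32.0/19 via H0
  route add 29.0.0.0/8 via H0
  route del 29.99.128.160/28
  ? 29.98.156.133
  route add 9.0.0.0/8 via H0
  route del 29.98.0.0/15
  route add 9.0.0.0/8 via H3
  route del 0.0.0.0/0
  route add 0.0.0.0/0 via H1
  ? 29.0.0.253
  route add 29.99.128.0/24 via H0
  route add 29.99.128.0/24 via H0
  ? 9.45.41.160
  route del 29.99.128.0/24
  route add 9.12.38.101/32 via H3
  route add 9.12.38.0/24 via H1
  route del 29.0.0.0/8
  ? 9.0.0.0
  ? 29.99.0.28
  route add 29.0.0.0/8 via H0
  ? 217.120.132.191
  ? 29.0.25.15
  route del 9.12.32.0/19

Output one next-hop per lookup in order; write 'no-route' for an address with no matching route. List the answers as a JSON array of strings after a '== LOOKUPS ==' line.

Process each operation:
  add 29.99.128.160/28 -> H0 at depth 28
  add 29.98.0.0/15 -> H2 at depth 15
  add 0.0.0.0/0 -> H1 at depth 0
  add 29.99.0.0/16 -> H1 at depth 16
  add 0.0.0.0/3 -> H1 at depth 3
  add 9.12.32.0/19 -> H0 at depth 19
  add 29.0.0.0/8 -> H0 at depth 8
  - 29.99.128.160/28 clear@28
  Q 29.98.156.133: descend 000111010110001 ; hops seen [H1,H1,H0,H2] ; pick H2
  add 9.0.0.0/8 -> H0 at depth 8
  - 29.98.0.0/15 clear@15
  add 9.0.0.0/8 -> H3 at depth 8
  - 0.0.0.0/0 clear@0
  add 0.0.0.0/0 -> H1 at depth 0
  Q 29.0.0.253: descend 000111010 ; hops seen [H1,H1,H0] ; pick H0
  add 29.99.128.0/24 -> H0 at depth 24
  add 29.99.128.0/24 -> H0 at depth 24
  Q 9.45.41.160: descend 0000100100 ; hops seen [H1,H1,H3] ; pick H3
  - 29.99.128.0/24 clear@24
  add 9.12.38.101/32 -> H3 at depth 32
  add 9.12.38.0/24 -> H1 at depth 24
  - 29.0.0.0/8 clear@8
  Q 9.0.0.0: descend 000010010000 ; hops seen [H1,H1,H3] ; pick H3
  Q 29.99.0.28: descend 0001110101100011 ; hops seen [H1,H1,H1] ; pick H1
  add 29.0.0.0/8 -> H0 at depth 8
  Q 217.120.132.191: descend ε ; hops seen [H1] ; pick H1
  Q 29.0.25.15: descend 000111010 ; hops seen [H1,H1,H0] ; pick H0
  - 9.12.32.0/19 clear@19

== LOOKUPS ==
["H2","H0","H3","H3","H1","H1","H0"]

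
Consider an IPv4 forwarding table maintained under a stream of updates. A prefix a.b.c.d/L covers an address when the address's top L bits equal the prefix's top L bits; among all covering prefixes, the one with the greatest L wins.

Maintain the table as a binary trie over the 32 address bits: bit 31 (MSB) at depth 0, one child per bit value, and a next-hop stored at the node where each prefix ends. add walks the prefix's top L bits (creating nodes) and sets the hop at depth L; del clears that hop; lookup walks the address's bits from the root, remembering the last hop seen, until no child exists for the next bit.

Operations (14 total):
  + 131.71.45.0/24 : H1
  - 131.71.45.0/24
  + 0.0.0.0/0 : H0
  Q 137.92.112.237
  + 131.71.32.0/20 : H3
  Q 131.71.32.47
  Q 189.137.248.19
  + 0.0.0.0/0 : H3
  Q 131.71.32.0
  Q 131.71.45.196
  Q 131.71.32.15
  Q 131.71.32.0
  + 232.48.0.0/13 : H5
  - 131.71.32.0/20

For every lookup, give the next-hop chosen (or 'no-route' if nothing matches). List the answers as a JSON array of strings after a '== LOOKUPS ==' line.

Apply in order:
  add 131.71.45.0/24 -> H1 at depth 24
  del 131.71.45.0/24 (clear depth 24)
  add 0.0.0.0/0 -> H0 at depth 0
  lookup 137.92.112.237: bits 1000 walk d0:H0→d1:-→d2:-→d3:-→d4:- -> H0
  add 131.71.32.0/20 -> H3 at depth 20
  lookup 131.71.32.47: bits 10000011010001110010 walk d0:H0→d1:-→d2:-→d3:-→d4:-→d5:-→d6:-→d7:-→d8:-→d9:-→d10:-→d11:-→d12:-→d13:-→d14:-→d15:-→d16:-→d17:-→d18:-→d19:-→d20:H3 -> H3
  lookup 189.137.248.19: bits 10 walk d0:H0→d1:-→d2:- -> H0
  add 0.0.0.0/0 -> H3 at depth 0
  lookup 131.71.32.0: bits 10000011010001110010 walk d0:H3→d1:-→d2:-→d3:-→d4:-→d5:-→d6:-→d7:-→d8:-→d9:-→d10:-→d11:-→d12:-→d13:-→d14:-→d15:-→d16:-→d17:-→d18:-→d19:-→d20:H3 -> H3
  lookup 131.71.45.196: bits 100000110100011100101101 walk d0:H3→d1:-→d2:-→d3:-→d4:-→d5:-→d6:-→d7:-→d8:-→d9:-→d10:-→d11:-→d12:-→d13:-→d14:-→d15:-→d16:-→d17:-→d18:-→d19:-→d20:H3→d21:-→d22:-→d23:-→d24:- -> H3
  lookup 131.71.32.15: bits 10000011010001110010 walk d0:H3→d1:-→d2:-→d3:-→d4:-→d5:-→d6:-→d7:-→d8:-→d9:-→d10:-→d11:-→d12:-→d13:-→d14:-→d15:-→d16:-→d17:-→d18:-→d19:-→d20:H3 -> H3
  lookup 131.71.32.0: bits 10000011010001110010 walk d0:H3→d1:-→d2:-→d3:-→d4:-→d5:-→d6:-→d7:-→d8:-→d9:-→d10:-→d11:-→d12:-→d13:-→d14:-→d15:-→d16:-→d17:-→d18:-→d19:-→d20:H3 -> H3
  add 232.48.0.0/13 -> H5 at depth 13
  del 131.71.32.0/20 (clear depth 20)

== LOOKUPS ==
["H0","H3","H0","H3","H3","H3","H3"]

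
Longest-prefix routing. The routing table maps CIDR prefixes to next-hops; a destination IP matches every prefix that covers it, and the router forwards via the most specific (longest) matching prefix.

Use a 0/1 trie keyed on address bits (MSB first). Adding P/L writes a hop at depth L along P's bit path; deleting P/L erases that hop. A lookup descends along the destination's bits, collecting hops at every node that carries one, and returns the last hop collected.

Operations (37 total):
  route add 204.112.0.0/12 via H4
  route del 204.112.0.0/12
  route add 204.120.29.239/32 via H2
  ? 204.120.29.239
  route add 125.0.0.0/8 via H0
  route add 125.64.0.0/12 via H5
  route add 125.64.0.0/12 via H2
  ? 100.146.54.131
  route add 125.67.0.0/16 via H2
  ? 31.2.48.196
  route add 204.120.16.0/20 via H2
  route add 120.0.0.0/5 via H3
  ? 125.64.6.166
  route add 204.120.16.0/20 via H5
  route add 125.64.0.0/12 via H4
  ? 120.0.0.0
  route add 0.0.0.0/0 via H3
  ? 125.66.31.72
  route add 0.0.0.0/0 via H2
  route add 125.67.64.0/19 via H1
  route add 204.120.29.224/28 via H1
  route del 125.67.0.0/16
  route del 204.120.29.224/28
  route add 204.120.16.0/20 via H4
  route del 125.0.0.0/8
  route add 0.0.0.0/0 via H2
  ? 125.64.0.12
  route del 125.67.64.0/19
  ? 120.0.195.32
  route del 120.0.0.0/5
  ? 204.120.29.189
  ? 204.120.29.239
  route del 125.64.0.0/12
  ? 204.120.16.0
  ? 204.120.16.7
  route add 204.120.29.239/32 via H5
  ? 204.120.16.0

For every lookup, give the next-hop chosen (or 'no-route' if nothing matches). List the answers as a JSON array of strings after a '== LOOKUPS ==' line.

Process each operation:
  add 204.112.0.0/12 -> H4 at depth 12
  - 204.112.0.0/12 clear@12
  add 204.120.29.239/32 -> H2 at depth 32
  ? 204.120.29.239  path d0:-→d1:-→d2:-→d3:-→d4:-→d5:-→d6:-→d7:-→d8:-→d9:-→d10:-→d11:-→d12:-→d13:-→d14:-→d15:-→d16:-→d17:-→d18:-→d19:-→d20:-→d21:-→d22:-→d23:-→d24:-→d25:-→d26:-→d27:-→d28:-→d29:-→d30:-→d31:-→d32:H2  best=H2
  add 125.0.0.0/8 -> H0 at depth 8
  add 125.64.0.0/12 -> H5 at depth 12
  add 125.64.0.0/12 -> H2 at depth 12
  ? 100.146.54.131  path d0:-→d1:-→d2:-→d3:-  best=no-route
  add 125.67.0.0/16 -> H2 at depth 16
  ? 31.2.48.196  path d0:-→d1:-  best=no-route
  add 204.120.16.0/20 -> H2 at depth 20
  add 120.0.0.0/5 -> H3 at depth 5
  ? 125.64.6.166  path d0:-→d1:-→d2:-→d3:-→d4:-→d5:H3→d6:-→d7:-→d8:H0→d9:-→d10:-→d11:-→d12:H2→d13:-→d14:-  best=H2
  add 204.120.16.0/20 -> H5 at depth 20
  add 125.64.0.0/12 -> H4 at depth 12
  ? 120.0.0.0  path d0:-→d1:-→d2:-→d3:-→d4:-→d5:H3  best=H3
  add 0.0.0.0/0 -> H3 at depth 0
  ? 125.66.31.72  path d0:H3→d1:-→d2:-→d3:-→d4:-→d5:H3→d6:-→d7:-→d8:H0→d9:-→d10:-→d11:-→d12:H4→d13:-→d14:-→d15:-  best=H4
  add 0.0.0.0/0 -> H2 at depth 0
  add 125.67.64.0/19 -> H1 at depth 19
  add 204.120.29.224/28 -> H1 at depth 28
  - 125.67.0.0/16 clear@16
  - 204.120.29.224/28 clear@28
  add 204.120.16.0/20 -> H4 at depth 20
  - 125.0.0.0/8 clear@8
  add 0.0.0.0/0 -> H2 at depth 0
  ? 125.64.0.12  path d0:H2→d1:-→d2:-→d3:-→d4:-→d5:H3→d6:-→d7:-→d8:-→d9:-→d10:-→d11:-→d12:H4→d13:-→d14:-  best=H4
  - 125.67.64.0/19 clear@19
  ? 120.0.195.32  path d0:H2→d1:-→d2:-→d3:-→d4:-→d5:H3  best=H3
  - 120.0.0.0/5 clear@5
  ? 204.120.29.189  path d0:H2→d1:-→d2:-→d3:-→d4:-→d5:-→d6:-→d7:-→d8:-→d9:-→d10:-→d11:-→d12:-→d13:-→d14:-→d15:-→d16:-→d17:-→d18:-→d19:-→d20:H4→d21:-→d22:-→d23:-→d24:-→d25:-  best=H4
  ? 204.120.29.239  path d0:H2→d1:-→d2:-→d3:-→d4:-→d5:-→d6:-→d7:-→d8:-→d9:-→d10:-→d11:-→d12:-→d13:-→d14:-→d15:-→d16:-→d17:-→d18:-→d19:-→d20:H4→d21:-→d22:-→d23:-→d24:-→d25:-→d26:-→d27:-→d28:-→d29:-→d30:-→d31:-→d32:H2  best=H2
  - 125.64.0.0/12 clear@12
  ? 204.120.16.0  path d0:H2→d1:-→d2:-→d3:-→d4:-→d5:-→d6:-→d7:-→d8:-→d9:-→d10:-→d11:-→d12:-→d13:-→d14:-→d15:-→d16:-→d17:-→d18:-→d19:-→d20:H4  best=H4
  ? 204.120.16.7  path d0:H2→d1:-→d2:-→d3:-→d4:-→d5:-→d6:-→d7:-→d8:-→d9:-→d10:-→d11:-→d12:-→d13:-→d14:-→d15:-→d16:-→d17:-→d18:-→d19:-→d20:H4  best=H4
  add 204.120.29.239/32 -> H5 at depth 32
  ? 204.120.16.0  path d0:H2→d1:-→d2:-→d3:-→d4:-→d5:-→d6:-→d7:-→d8:-→d9:-→d10:-→d11:-→d12:-→d13:-→d14:-→d15:-→d16:-→d17:-→d18:-→d19:-→d20:H4  best=H4

== LOOKUPS ==
["H2","no-route","no-route","H2","H3","H4","H4","H3","H4","H2","H4","H4","H4"]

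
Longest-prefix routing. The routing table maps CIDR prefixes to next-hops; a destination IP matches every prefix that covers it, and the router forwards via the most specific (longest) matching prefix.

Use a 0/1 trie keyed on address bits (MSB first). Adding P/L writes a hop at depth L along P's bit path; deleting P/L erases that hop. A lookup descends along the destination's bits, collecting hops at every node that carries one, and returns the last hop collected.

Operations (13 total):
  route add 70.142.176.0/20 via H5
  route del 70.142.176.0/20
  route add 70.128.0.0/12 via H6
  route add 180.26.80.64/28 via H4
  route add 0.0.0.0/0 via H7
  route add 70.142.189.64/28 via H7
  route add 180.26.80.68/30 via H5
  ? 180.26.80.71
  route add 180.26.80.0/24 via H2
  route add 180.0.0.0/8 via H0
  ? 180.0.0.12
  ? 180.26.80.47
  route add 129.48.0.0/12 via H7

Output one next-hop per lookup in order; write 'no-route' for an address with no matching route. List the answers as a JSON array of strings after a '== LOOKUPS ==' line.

Apply in order:
  add 70.142.176.0/20 -> H5 at depth 20
  del 70.142.176.0/20 (clear depth 20)
  add 70.128.0.0/12 -> H6 at depth 12
  add 180.26.80.64/28 -> H4 at depth 28
  add 0.0.0.0/0 -> H7 at depth 0
  add 70.142.189.64/28 -> H7 at depth 28
  add 180.26.80.68/30 -> H5 at depth 30
  Q 180.26.80.71: descend 101101000001101001010000010001 ; hops seen [H7,H4,H5] ; pick H5
  add 180.26.80.0/24 -> H2 at depth 24
  add 180.0.0.0/8 -> H0 at depth 8
  Q 180.0.0.12: descend 10110100000 ; hops seen [H7,H0] ; pick H0
  Q 180.26.80.47: descend 1011010000011010010100000 ; hops seen [H7,H0,H2] ; pick H2
  add 129.48.0.0/12 -> H7 at depth 12

== LOOKUPS ==
["H5","H0","H2"]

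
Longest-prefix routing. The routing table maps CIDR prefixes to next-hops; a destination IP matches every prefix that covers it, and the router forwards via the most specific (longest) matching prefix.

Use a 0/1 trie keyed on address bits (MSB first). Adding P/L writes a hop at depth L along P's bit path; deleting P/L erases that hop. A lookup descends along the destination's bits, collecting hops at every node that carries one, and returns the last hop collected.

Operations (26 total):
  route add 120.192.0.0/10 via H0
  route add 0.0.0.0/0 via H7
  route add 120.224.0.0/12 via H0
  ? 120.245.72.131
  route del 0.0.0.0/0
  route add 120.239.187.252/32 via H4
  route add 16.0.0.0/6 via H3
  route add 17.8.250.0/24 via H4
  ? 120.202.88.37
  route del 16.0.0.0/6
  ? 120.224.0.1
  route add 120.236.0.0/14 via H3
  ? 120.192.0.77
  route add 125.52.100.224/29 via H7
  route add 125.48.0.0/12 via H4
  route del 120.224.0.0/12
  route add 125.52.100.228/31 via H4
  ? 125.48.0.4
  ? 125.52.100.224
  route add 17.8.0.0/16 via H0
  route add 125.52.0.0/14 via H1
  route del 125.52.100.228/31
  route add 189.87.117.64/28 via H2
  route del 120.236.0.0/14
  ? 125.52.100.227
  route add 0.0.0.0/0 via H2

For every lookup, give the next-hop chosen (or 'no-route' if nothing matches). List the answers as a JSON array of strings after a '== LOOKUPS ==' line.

Apply in order:
  add 120.192.0.0/10 -> H0 at depth 10
  add 0.0.0.0/0 -> H7 at depth 0
  add 120.224.0.0/12 -> H0 at depth 12
  Q 120.245.72.131: descend 01111000111 ; hops seen [H7,H0] ; pick H0
  del 0.0.0.0/0 (clear depth 0)
  add 120.239.187.252/32 -> H4 at depth 32
  add 16.0.0.0/6 -> H3 at depth 6
  add 17.8.250.0/24 -> H4 at depth 24
  Q 120.202.88.37: descend 0111100011 ; hops seen [H0] ; pick H0
  del 16.0.0.0/6 (clear depth 6)
  Q 120.224.0.1: descend 011110001110 ; hops seen [H0,H0] ; pick H0
  add 120.236.0.0/14 -> H3 at depth 14
  Q 120.192.0.77: descend 0111100011 ; hops seen [H0] ; pick H0
  add 125.52.100.224/29 -> H7 at depth 29
  add 125.48.0.0/12 -> H4 at depth 12
  del 120.224.0.0/12 (clear depth 12)
  add 125.52.100.228/31 -> H4 at depth 31
  Q 125.48.0.4: descend 0111110100110 ; hops seen [H4] ; pick H4
  Q 125.52.100.224: descend 01111101001101000110010011100 ; hops seen [H4,H7] ; pick H7
  add 17.8.0.0/16 -> H0 at depth 16
  add 125.52.0.0/14 -> H1 at depth 14
  del 125.52.100.228/31 (clear depth 31)
  add 189.87.117.64/28 -> H2 at depth 28
  del 120.236.0.0/14 (clear depth 14)
  Q 125.52.100.227: descend 01111101001101000110010011100 ; hops seen [H4,H1,H7] ; pick H7
  add 0.0.0.0/0 -> H2 at depth 0

== LOOKUPS ==
["H0","H0","H0","H0","H4","H7","H7"]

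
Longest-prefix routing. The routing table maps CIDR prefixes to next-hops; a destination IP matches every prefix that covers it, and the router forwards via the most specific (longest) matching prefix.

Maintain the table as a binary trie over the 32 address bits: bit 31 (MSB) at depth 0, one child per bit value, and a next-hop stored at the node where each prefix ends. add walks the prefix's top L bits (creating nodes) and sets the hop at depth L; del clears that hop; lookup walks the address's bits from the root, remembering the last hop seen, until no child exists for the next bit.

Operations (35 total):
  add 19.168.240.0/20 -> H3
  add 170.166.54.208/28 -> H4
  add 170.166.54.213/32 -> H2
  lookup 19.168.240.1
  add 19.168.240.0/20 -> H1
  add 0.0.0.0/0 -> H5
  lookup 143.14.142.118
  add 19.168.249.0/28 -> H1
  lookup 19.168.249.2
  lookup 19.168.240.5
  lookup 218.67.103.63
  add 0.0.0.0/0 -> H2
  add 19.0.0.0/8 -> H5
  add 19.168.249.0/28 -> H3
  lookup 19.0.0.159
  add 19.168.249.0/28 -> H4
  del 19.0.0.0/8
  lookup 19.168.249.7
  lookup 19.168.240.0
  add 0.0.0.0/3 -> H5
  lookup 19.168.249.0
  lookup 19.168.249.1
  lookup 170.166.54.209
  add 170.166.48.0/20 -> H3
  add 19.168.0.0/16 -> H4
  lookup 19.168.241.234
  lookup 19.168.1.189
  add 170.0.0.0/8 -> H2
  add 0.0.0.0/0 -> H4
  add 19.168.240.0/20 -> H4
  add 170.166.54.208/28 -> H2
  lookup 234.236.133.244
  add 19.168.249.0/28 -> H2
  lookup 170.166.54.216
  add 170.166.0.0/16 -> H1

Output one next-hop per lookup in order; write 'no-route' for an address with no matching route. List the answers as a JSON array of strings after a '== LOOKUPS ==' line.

Trace:
  + 19.168.240.0/20 (H3) depth=20
  + 170.166.54.208/28 (H4) depth=28
  + 170.166.54.213/32 (H2) depth=32
  lookup 19.168.240.1: bits 00010011101010001111 walk d0:-→d1:-→d2:-→d3:-→d4:-→d5:-→d6:-→d7:-→d8:-→d9:-→d10:-→d11:-→d12:-→d13:-→d14:-→d15:-→d16:-→d17:-→d18:-→d19:-→d20:H3 -> H3
  + 19.168.240.0/20 (H1) depth=20
  + 0.0.0.0/0 (H5) depth=0
  lookup 143.14.142.118: bits 10 walk d0:H5→d1:-→d2:- -> H5
  + 19.168.249.0/28 (H1) depth=28
  lookup 19.168.249.2: bits 0001001110101000111110010000 walk d0:H5→d1:-→d2:-→d3:-→d4:-→d5:-→d6:-→d7:-→d8:-→d9:-→d10:-→d11:-→d12:-→d13:-→d14:-→d15:-→d16:-→d17:-→d18:-→d19:-→d20:H1→d21:-→d22:-→d23:-→d24:-→d25:-→d26:-→d27:-→d28:H1 -> H1
  lookup 19.168.240.5: bits 00010011101010001111 walk d0:H5→d1:-→d2:-→d3:-→d4:-→d5:-→d6:-→d7:-→d8:-→d9:-→d10:-→d11:-→d12:-→d13:-→d14:-→d15:-→d16:-→d17:-→d18:-→d19:-→d20:H1 -> H1
  lookup 218.67.103.63: bits 1 walk d0:H5→d1:- -> H5
  + 0.0.0.0/0 (H2) depth=0
  + 19.0.0.0/8 (H5) depth=8
  + 19.168.249.0/28 (H3) depth=28
  lookup 19.0.0.159: bits 00010011 walk d0:H2→d1:-→d2:-→d3:-→d4:-→d5:-→d6:-→d7:-→d8:H5 -> H5
  + 19.168.249.0/28 (H4) depth=28
  del 19.0.0.0/8 (clear depth 8)
  lookup 19.168.249.7: bits 0001001110101000111110010000 walk d0:H2→d1:-→d2:-→d3:-→d4:-→d5:-→d6:-→d7:-→d8:-→d9:-→d10:-→d11:-→d12:-→d13:-→d14:-→d15:-→d16:-→d17:-→d18:-→d19:-→d20:H1→d21:-→d22:-→d23:-→d24:-→d25:-→d26:-→d27:-→d28:H4 -> H4
  lookup 19.168.240.0: bits 00010011101010001111 walk d0:H2→d1:-→d2:-→d3:-→d4:-→d5:-→d6:-→d7:-→d8:-→d9:-→d10:-→d11:-→d12:-→d13:-→d14:-→d15:-→d16:-→d17:-→d18:-→d19:-→d20:H1 -> H1
  + 0.0.0.0/3 (H5) depth=3
  lookup 19.168.249.0: bits 0001001110101000111110010000 walk d0:H2→d1:-→d2:-→d3:H5→d4:-→d5:-→d6:-→d7:-→d8:-→d9:-→d10:-→d11:-→d12:-→d13:-→d14:-→d15:-→d16:-→d17:-→d18:-→d19:-→d20:H1→d21:-→d22:-→d23:-→d24:-→d25:-→d26:-→d27:-→d28:H4 -> H4
  lookup 19.168.249.1: bits 0001001110101000111110010000 walk d0:H2→d1:-→d2:-→d3:H5→d4:-→d5:-→d6:-→d7:-→d8:-→d9:-→d10:-→d11:-→d12:-→d13:-→d14:-→d15:-→d16:-→d17:-→d18:-→d19:-→d20:H1→d21:-→d22:-→d23:-→d24:-→d25:-→d26:-→d27:-→d28:H4 -> H4
  lookup 170.166.54.209: bits 10101010101001100011011011010 walk d0:H2→d1:-→d2:-→d3:-→d4:-→d5:-→d6:-→d7:-→d8:-→d9:-→d10:-→d11:-→d12:-→d13:-→d14:-→d15:-→d16:-→d17:-→d18:-→d19:-→d20:-→d21:-→d22:-→d23:-→d24:-→d25:-→d26:-→d27:-→d28:H4→d29:- -> H4
  + 170.166.48.0/20 (H3) depth=20
  + 19.168.0.0/16 (H4) depth=16
  lookup 19.168.241.234: bits 00010011101010001111 walk d0:H2→d1:-→d2:-→d3:H5→d4:-→d5:-→d6:-→d7:-→d8:-→d9:-→d10:-→d11:-→d12:-→d13:-→d14:-→d15:-→d16:H4→d17:-→d18:-→d19:-→d20:H1 -> H1
  lookup 19.168.1.189: bits 0001001110101000 walk d0:H2→d1:-→d2:-→d3:H5→d4:-→d5:-→d6:-→d7:-→d8:-→d9:-→d10:-→d11:-→d12:-→d13:-→d14:-→d15:-→d16:H4 -> H4
  + 170.0.0.0/8 (H2) depth=8
  + 0.0.0.0/0 (H4) depth=0
  + 19.168.240.0/20 (H4) depth=20
  + 170.166.54.208/28 (H2) depth=28
  lookup 234.236.133.244: bits 1 walk d0:H4→d1:- -> H4
  + 19.168.249.0/28 (H2) depth=28
  lookup 170.166.54.216: bits 1010101010100110001101101101 walk d0:H4→d1:-→d2:-→d3:-→d4:-→d5:-→d6:-→d7:-→d8:H2→d9:-→d10:-→d11:-→d12:-→d13:-→d14:-→d15:-→d16:-→d17:-→d18:-→d19:-→d20:H3→d21:-→d22:-→d23:-→d24:-→d25:-→d26:-→d27:-→d28:H2 -> H2
  + 170.166.0.0/16 (H1) depth=16

== LOOKUPS ==
["H3","H5","H1","H1","H5","H5","H4","H1","H4","H4","H4","H1","H4","H4","H2"]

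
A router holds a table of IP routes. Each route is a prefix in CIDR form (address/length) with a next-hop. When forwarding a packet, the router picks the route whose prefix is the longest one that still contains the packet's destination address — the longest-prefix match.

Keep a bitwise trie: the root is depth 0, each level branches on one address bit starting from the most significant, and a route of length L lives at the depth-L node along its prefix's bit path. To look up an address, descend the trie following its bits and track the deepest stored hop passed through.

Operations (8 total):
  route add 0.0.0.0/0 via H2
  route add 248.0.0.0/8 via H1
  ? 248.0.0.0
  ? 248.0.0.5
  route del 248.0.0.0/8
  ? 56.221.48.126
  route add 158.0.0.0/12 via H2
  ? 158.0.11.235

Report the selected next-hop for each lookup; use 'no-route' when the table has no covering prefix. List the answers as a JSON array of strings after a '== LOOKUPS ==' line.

Trace:
  + 0.0.0.0/0 (H2) depth=0
  + 248.0.0.0/8 (H1) depth=8
  lookup 248.0.0.0: bits 11111000 walk d0:H2→d1:-→d2:-→d3:-→d4:-→d5:-→d6:-→d7:-→d8:H1 -> H1
  lookup 248.0.0.5: bits 11111000 walk d0:H2→d1:-→d2:-→d3:-→d4:-→d5:-→d6:-→d7:-→d8:H1 -> H1
  del 248.0.0.0/8 (clear depth 8)
  lookup 56.221.48.126: bits ε walk d0:H2 -> H2
  + 158.0.0.0/12 (H2) depth=12
  lookup 158.0.11.235: bits 100111100000 walk d0:H2→d1:-→d2:-→d3:-→d4:-→d5:-→d6:-→d7:-→d8:-→d9:-→d10:-→d11:-→d12:H2 -> H2

== LOOKUPS ==
["H1","H1","H2","H2"]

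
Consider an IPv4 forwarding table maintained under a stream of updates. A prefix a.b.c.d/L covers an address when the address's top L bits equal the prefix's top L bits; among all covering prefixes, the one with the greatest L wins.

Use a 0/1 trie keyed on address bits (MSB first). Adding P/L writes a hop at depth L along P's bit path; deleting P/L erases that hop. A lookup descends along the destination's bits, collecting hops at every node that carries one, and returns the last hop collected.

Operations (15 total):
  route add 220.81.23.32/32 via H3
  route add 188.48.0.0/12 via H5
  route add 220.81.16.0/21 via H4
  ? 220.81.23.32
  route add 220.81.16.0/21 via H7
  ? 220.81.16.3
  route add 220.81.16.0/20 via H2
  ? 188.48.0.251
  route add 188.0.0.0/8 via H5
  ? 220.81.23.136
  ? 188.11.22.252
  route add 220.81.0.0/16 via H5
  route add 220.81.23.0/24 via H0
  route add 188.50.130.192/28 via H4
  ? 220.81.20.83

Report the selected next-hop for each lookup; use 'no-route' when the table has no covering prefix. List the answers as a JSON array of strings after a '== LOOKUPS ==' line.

Trace:
  + 220.81.23.32/32 (H3) depth=32
  + 188.48.0.0/12 (H5) depth=12
  + 220.81.16.0/21 (H4) depth=21
  ? 220.81.23.32  path d0:-→d1:-→d2:-→d3:-→d4:-→d5:-→d6:-→d7:-→d8:-→d9:-→d10:-→d11:-→d12:-→d13:-→d14:-→d15:-→d16:-→d17:-→d18:-→d19:-→d20:-→d21:H4→d22:-→d23:-→d24:-→d25:-→d26:-→d27:-→d28:-→d29:-→d30:-→d31:-→d32:H3  best=H3
  + 220.81.16.0/21 (H7) depth=21
  ? 220.81.16.3  path d0:-→d1:-→d2:-→d3:-→d4:-→d5:-→d6:-→d7:-→d8:-→d9:-→d10:-→d11:-→d12:-→d13:-→d14:-→d15:-→d16:-→d17:-→d18:-→d19:-→d20:-→d21:H7  best=H7
  + 220.81.16.0/20 (H2) depth=20
  ? 188.48.0.251  path d0:-→d1:-→d2:-→d3:-→d4:-→d5:-→d6:-→d7:-→d8:-→d9:-→d10:-→d11:-→d12:H5  best=H5
  + 188.0.0.0/8 (H5) depth=8
  ? 220.81.23.136  path d0:-→d1:-→d2:-→d3:-→d4:-→d5:-→d6:-→d7:-→d8:-→d9:-→d10:-→d11:-→d12:-→d13:-→d14:-→d15:-→d16:-→d17:-→d18:-→d19:-→d20:H2→d21:H7→d22:-→d23:-→d24:-  best=H7
  ? 188.11.22.252  path d0:-→d1:-→d2:-→d3:-→d4:-→d5:-→d6:-→d7:-→d8:H5→d9:-→d10:-  best=H5
  + 220.81.0.0/16 (H5) depth=16
  + 220.81.23.0/24 (H0) depth=24
  + 188.50.130.192/28 (H4) depth=28
  ? 220.81.20.83  path d0:-→d1:-→d2:-→d3:-→d4:-→d5:-→d6:-→d7:-→d8:-→d9:-→d10:-→d11:-→d12:-→d13:-→d14:-→d15:-→d16:H5→d17:-→d18:-→d19:-→d20:H2→d21:H7→d22:-  best=H7

== LOOKUPS ==
["H3","H7","H5","H7","H5","H7"]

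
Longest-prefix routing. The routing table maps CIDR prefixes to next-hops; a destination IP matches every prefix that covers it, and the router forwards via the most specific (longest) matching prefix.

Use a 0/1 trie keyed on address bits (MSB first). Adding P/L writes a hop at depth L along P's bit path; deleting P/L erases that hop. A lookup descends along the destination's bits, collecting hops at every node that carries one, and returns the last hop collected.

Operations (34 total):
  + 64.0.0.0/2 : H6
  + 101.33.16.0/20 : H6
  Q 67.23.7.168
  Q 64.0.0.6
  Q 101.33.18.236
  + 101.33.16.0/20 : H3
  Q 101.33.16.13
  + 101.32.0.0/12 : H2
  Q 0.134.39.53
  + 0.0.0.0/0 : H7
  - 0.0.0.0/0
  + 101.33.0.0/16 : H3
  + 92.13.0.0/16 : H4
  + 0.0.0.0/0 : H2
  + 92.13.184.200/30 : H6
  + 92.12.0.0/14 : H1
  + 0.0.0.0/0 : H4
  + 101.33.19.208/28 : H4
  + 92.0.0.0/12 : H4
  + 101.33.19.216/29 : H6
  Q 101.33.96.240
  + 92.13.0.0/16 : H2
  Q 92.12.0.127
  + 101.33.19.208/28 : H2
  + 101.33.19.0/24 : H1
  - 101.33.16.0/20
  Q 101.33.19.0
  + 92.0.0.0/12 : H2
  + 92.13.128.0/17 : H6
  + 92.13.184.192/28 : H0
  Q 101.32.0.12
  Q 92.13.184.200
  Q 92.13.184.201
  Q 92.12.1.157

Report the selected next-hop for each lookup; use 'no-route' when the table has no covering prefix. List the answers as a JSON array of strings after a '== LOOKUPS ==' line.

Apply in order:
  add 64.0.0.0/2 -> H6 at depth 2
  add 101.33.16.0/20 -> H6 at depth 20
  lookup 67.23.7.168: bits 01 walk d0:-→d1:-→d2:H6 -> H6
  lookup 64.0.0.6: bits 01 walk d0:-→d1:-→d2:H6 -> H6
  lookup 101.33.18.236: bits 01100101001000010001 walk d0:-→d1:-→d2:H6→d3:-→d4:-→d5:-→d6:-→d7:-→d8:-→d9:-→d10:-→d11:-→d12:-→d13:-→d14:-→d15:-→d16:-→d17:-→d18:-→d19:-→d20:H6 -> H6
  add 101.33.16.0/20 -> H3 at depth 20
  lookup 101.33.16.13: bits 01100101001000010001 walk d0:-→d1:-→d2:H6→d3:-→d4:-→d5:-→d6:-→d7:-→d8:-→d9:-→d10:-→d11:-→d12:-→d13:-→d14:-→d15:-→d16:-→d17:-→d18:-→d19:-→d20:H3 -> H3
  add 101.32.0.0/12 -> H2 at depth 12
  lookup 0.134.39.53: bits 0 walk d0:-→d1:- -> no-route
  add 0.0.0.0/0 -> H7 at depth 0
  - 0.0.0.0/0 clear@0
  add 101.33.0.0/16 -> H3 at depth 16
  add 92.13.0.0/16 -> H4 at depth 16
  add 0.0.0.0/0 -> H2 at depth 0
  add 92.13.184.200/30 -> H6 at depth 30
  add 92.12.0.0/14 -> H1 at depth 14
  add 0.0.0.0/0 -> H4 at depth 0
  add 101.33.19.208/28 -> H4 at depth 28
  add 92.0.0.0/12 -> H4 at depth 12
  add 101.33.19.216/29 -> H6 at depth 29
  lookup 101.33.96.240: bits 01100101001000010 walk d0:H4→d1:-→d2:H6→d3:-→d4:-→d5:-→d6:-→d7:-→d8:-→d9:-→d10:-→d11:-→d12:H2→d13:-→d14:-→d15:-→d16:H3→d17:- -> H3
  add 92.13.0.0/16 -> H2 at depth 16
  lookup 92.12.0.127: bits 010111000000110 walk d0:H4→d1:-→d2:H6→d3:-→d4:-→d5:-→d6:-→d7:-→d8:-→d9:-→d10:-→d11:-→d12:H4→d13:-→d14:H1→d15:- -> H1
  add 101.33.19.208/28 -> H2 at depth 28
  add 101.33.19.0/24 -> H1 at depth 24
  - 101.33.16.0/20 clear@20
  lookup 101.33.19.0: bits 011001010010000100010011 walk d0:H4→d1:-→d2:H6→d3:-→d4:-→d5:-→d6:-→d7:-→d8:-→d9:-→d10:-→d11:-→d12:H2→d13:-→d14:-→d15:-→d16:H3→d17:-→d18:-→d19:-→d20:-→d21:-→d22:-→d23:-→d24:H1 -> H1
  add 92.0.0.0/12 -> H2 at depth 12
  add 92.13.128.0/17 -> H6 at depth 17
  add 92.13.184.192/28 -> H0 at depth 28
  lookup 101.32.0.12: bits 011001010010000 walk d0:H4→d1:-→d2:H6→d3:-→d4:-→d5:-→d6:-→d7:-→d8:-→d9:-→d10:-→d11:-→d12:H2→d13:-→d14:-→d15:- -> H2
  lookup 92.13.184.200: bits 010111000000110110111000110010 walk d0:H4→d1:-→d2:H6→d3:-→d4:-→d5:-→d6:-→d7:-→d8:-→d9:-→d10:-→d11:-→d12:H2→d13:-→d14:H1→d15:-→d16:H2→d17:H6→d18:-→d19:-→d20:-→d21:-→d22:-→d23:-→d24:-→d25:-→d26:-→d27:-→d28:H0→d29:-→d30:H6 -> H6
  lookup 92.13.184.201: bits 010111000000110110111000110010 walk d0:H4→d1:-→d2:H6→d3:-→d4:-→d5:-→d6:-→d7:-→d8:-→d9:-→d10:-→d11:-→d12:H2→d13:-→d14:H1→d15:-→d16:H2→d17:H6→d18:-→d19:-→d20:-→d21:-→d22:-→d23:-→d24:-→d25:-→d26:-→d27:-→d28:H0→d29:-→d30:H6 -> H6
  lookup 92.12.1.157: bits 010111000000110 walk d0:H4→d1:-→d2:H6→d3:-→d4:-→d5:-→d6:-→d7:-→d8:-→d9:-→d10:-→d11:-→d12:H2→d13:-→d14:H1→d15:- -> H1

== LOOKUPS ==
["H6","H6","H6","H3","no-route","H3","H1","H1","H2","H6","H6","H1"]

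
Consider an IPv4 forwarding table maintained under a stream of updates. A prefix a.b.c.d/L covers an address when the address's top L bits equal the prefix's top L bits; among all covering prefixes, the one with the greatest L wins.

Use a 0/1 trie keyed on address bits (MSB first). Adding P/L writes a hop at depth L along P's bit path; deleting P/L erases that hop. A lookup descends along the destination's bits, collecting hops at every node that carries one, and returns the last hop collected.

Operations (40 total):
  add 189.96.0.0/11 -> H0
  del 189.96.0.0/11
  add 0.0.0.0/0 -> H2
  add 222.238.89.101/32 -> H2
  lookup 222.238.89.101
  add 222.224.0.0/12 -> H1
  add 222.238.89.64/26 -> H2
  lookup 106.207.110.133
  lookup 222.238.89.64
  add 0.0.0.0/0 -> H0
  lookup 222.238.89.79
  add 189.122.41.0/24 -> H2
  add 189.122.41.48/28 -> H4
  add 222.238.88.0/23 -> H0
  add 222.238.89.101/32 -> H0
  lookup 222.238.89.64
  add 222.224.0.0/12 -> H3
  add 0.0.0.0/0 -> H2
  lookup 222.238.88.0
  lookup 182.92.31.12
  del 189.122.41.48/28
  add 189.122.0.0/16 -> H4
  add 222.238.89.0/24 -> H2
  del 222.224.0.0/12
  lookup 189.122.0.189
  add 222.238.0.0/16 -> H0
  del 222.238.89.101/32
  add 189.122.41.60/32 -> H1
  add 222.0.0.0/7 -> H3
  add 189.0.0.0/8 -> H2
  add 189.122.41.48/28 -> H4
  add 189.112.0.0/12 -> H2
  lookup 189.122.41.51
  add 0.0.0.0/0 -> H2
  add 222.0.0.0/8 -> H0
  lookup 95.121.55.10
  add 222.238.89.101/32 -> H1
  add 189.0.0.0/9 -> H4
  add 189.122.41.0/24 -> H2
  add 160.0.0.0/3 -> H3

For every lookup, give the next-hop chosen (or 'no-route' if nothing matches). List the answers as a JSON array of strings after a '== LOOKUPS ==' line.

Apply in order:
  + 189.96.0.0/11 (H0) depth=11
  - 189.96.0.0/11 clear@11
  + 0.0.0.0/0 (H2) depth=0
  + 222.238.89.101/32 (H2) depth=32
  ? 222.238.89.101  path d0:H2→d1:-→d2:-→d3:-→d4:-→d5:-→d6:-→d7:-→d8:-→d9:-→d10:-→d11:-→d12:-→d13:-→d14:-→d15:-→d16:-→d17:-→d18:-→d19:-→d20:-→d21:-→d22:-→d23:-→d24:-→d25:-→d26:-→d27:-→d28:-→d29:-→d30:-→d31:-→d32:H2  best=H2
  + 222.224.0.0/12 (H1) depth=12
  + 222.238.89.64/26 (H2) depth=26
  ? 106.207.110.133  path d0:H2  best=H2
  ? 222.238.89.64  path d0:H2→d1:-→d2:-→d3:-→d4:-→d5:-→d6:-→d7:-→d8:-→d9:-→d10:-→d11:-→d12:H1→d13:-→d14:-→d15:-→d16:-→d17:-→d18:-→d19:-→d20:-→d21:-→d22:-→d23:-→d24:-→d25:-→d26:H2  best=H2
  + 0.0.0.0/0 (H0) depth=0
  ? 222.238.89.79  path d0:H0→d1:-→d2:-→d3:-→d4:-→d5:-→d6:-→d7:-→d8:-→d9:-→d10:-→d11:-→d12:H1→d13:-→d14:-→d15:-→d16:-→d17:-→d18:-→d19:-→d20:-→d21:-→d22:-→d23:-→d24:-→d25:-→d26:H2  best=H2
  + 189.122.41.0/24 (H2) depth=24
  + 189.122.41.48/28 (H4) depth=28
  + 222.238.88.0/23 (H0) depth=23
  + 222.238.89.101/32 (H0) depth=32
  ? 222.238.89.64  path d0:H0→d1:-→d2:-→d3:-→d4:-→d5:-→d6:-→d7:-→d8:-→d9:-→d10:-→d11:-→d12:H1→d13:-→d14:-→d15:-→d16:-→d17:-→d18:-→d19:-→d20:-→d21:-→d22:-→d23:H0→d24:-→d25:-→d26:H2  best=H2
  + 222.224.0.0/12 (H3) depth=12
  + 0.0.0.0/0 (H2) depth=0
  ? 222.238.88.0  path d0:H2→d1:-→d2:-→d3:-→d4:-→d5:-→d6:-→d7:-→d8:-→d9:-→d10:-→d11:-→d12:H3→d13:-→d14:-→d15:-→d16:-→d17:-→d18:-→d19:-→d20:-→d21:-→d22:-→d23:H0  best=H0
  ? 182.92.31.12  path d0:H2→d1:-→d2:-→d3:-→d4:-  best=H2
  - 189.122.41.48/28 clear@28
  + 189.122.0.0/16 (H4) depth=16
  + 222.238.89.0/24 (H2) depth=24
  - 222.224.0.0/12 clear@12
  ? 189.122.0.189  path d0:H2→d1:-→d2:-→d3:-→d4:-→d5:-→d6:-→d7:-→d8:-→d9:-→d10:-→d11:-→d12:-→d13:-→d14:-→d15:-→d16:H4→d17:-→d18:-  best=H4
  + 222.238.0.0/16 (H0) depth=16
  - 222.238.89.101/32 clear@32
  + 189.122.41.60/32 (H1) depth=32
  + 222.0.0.0/7 (H3) depth=7
  + 189.0.0.0/8 (H2) depth=8
  + 189.122.41.48/28 (H4) depth=28
  + 189.112.0.0/12 (H2) depth=12
  ? 189.122.41.51  path d0:H2→d1:-→d2:-→d3:-→d4:-→d5:-→d6:-→d7:-→d8:H2→d9:-→d10:-→d11:-→d12:H2→d13:-→d14:-→d15:-→d16:H4→d17:-→d18:-→d19:-→d20:-→d21:-→d22:-→d23:-→d24:H2→d25:-→d26:-→d27:-→d28:H4  best=H4
  + 0.0.0.0/0 (H2) depth=0
  + 222.0.0.0/8 (H0) depth=8
  ? 95.121.55.10  path d0:H2  best=H2
  + 222.238.89.101/32 (H1) depth=32
  + 189.0.0.0/9 (H4) depth=9
  + 189.122.41.0/24 (H2) depth=24
  + 160.0.0.0/3 (H3) depth=3

== LOOKUPS ==
["H2","H2","H2","H2","H2","H0","H2","H4","H4","H2"]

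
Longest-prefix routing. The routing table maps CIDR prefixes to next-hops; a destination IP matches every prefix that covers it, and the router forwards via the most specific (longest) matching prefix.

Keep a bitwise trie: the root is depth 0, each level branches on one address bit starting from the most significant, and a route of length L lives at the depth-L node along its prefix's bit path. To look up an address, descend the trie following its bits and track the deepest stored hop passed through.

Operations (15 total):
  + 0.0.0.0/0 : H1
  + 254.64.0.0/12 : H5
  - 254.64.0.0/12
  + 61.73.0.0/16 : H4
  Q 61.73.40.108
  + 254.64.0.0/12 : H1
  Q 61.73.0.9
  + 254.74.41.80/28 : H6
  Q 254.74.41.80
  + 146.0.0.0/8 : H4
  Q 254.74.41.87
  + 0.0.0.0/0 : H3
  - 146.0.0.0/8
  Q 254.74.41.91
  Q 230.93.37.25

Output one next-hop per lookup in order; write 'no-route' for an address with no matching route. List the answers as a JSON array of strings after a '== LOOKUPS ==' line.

Process each operation:
  + 0.0.0.0/0 (H1) depth=0
  + 254.64.0.0/12 (H5) depth=12
  - 254.64.0.0/12 clear@12
  + 61.73.0.0/16 (H4) depth=16
  ? 61.73.40.108  path d0:H1→d1:-→d2:-→d3:-→d4:-→d5:-→d6:-→d7:-→d8:-→d9:-→d10:-→d11:-→d12:-→d13:-→d14:-→d15:-→d16:H4  best=H4
  + 254.64.0.0/12 (H1) depth=12
  ? 61.73.0.9  path d0:H1→d1:-→d2:-→d3:-→d4:-→d5:-→d6:-→d7:-→d8:-→d9:-→d10:-→d11:-→d12:-→d13:-→d14:-→d15:-→d16:H4  best=H4
  + 254.74.41.80/28 (H6) depth=28
  ? 254.74.41.80  path d0:H1→d1:-→d2:-→d3:-→d4:-→d5:-→d6:-→d7:-→d8:-→d9:-→d10:-→d11:-→d12:H1→d13:-→d14:-→d15:-→d16:-→d17:-→d18:-→d19:-→d20:-→d21:-→d22:-→d23:-→d24:-→d25:-→d26:-→d27:-→d28:H6  best=H6
  + 146.0.0.0/8 (H4) depth=8
  ? 254.74.41.87  path d0:H1→d1:-→d2:-→d3:-→d4:-→d5:-→d6:-→d7:-→d8:-→d9:-→d10:-→d11:-→d12:H1→d13:-→d14:-→d15:-→d16:-→d17:-→d18:-→d19:-→d20:-→d21:-→d22:-→d23:-→d24:-→d25:-→d26:-→d27:-→d28:H6  best=H6
  + 0.0.0.0/0 (H3) depth=0
  - 146.0.0.0/8 clear@8
  ? 254.74.41.91  path d0:H3→d1:-→d2:-→d3:-→d4:-→d5:-→d6:-→d7:-→d8:-→d9:-→d10:-→d11:-→d12:H1→d13:-→d14:-→d15:-→d16:-→d17:-→d18:-→d19:-→d20:-→d21:-→d22:-→d23:-→d24:-→d25:-→d26:-→d27:-→d28:H6  best=H6
  ? 230.93.37.25  path d0:H3→d1:-→d2:-→d3:-  best=H3

== LOOKUPS ==
["H4","H4","H6","H6","H6","H3"]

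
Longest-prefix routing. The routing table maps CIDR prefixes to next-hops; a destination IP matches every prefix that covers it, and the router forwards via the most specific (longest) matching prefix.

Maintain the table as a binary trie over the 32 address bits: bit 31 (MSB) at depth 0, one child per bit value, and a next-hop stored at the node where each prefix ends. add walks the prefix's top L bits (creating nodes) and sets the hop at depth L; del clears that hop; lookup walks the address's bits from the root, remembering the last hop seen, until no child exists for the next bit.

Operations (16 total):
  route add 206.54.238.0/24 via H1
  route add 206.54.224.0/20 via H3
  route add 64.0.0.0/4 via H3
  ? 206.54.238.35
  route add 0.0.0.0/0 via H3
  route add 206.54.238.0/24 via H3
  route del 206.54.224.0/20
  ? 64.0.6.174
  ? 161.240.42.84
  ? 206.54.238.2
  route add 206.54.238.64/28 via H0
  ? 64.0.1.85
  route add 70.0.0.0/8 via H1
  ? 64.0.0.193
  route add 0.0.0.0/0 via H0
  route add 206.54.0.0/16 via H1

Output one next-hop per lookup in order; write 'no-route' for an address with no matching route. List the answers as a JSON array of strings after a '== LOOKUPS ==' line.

Process each operation:
  add 206.54.238.0/24 -> H1 at depth 24
  add 206.54.224.0/20 -> H3 at depth 20
  add 64.0.0.0/4 -> H3 at depth 4
  ? 206.54.238.35  path d0:-→d1:-→d2:-→d3:-→d4:-→d5:-→d6:-→d7:-→d8:-→d9:-→d10:-→d11:-→d12:-→d13:-→d14:-→d15:-→d16:-→d17:-→d18:-→d19:-→d20:H3→d21:-→d22:-→d23:-→d24:H1  best=H1
  add 0.0.0.0/0 -> H3 at depth 0
  add 206.54.238.0/24 -> H3 at depth 24
  - 206.54.224.0/20 clear@20
  ? 64.0.6.174  path d0:H3→d1:-→d2:-→d3:-→d4:H3  best=H3
  ? 161.240.42.84  path d0:H3→d1:-  best=H3
  ? 206.54.238.2  path d0:H3→d1:-→d2:-→d3:-→d4:-→d5:-→d6:-→d7:-→d8:-→d9:-→d10:-→d11:-→d12:-→d13:-→d14:-→d15:-→d16:-→d17:-→d18:-→d19:-→d20:-→d21:-→d22:-→d23:-→d24:H3  best=H3
  add 206.54.238.64/28 -> H0 at depth 28
  ? 64.0.1.85  path d0:H3→d1:-→d2:-→d3:-→d4:H3  best=H3
  add 70.0.0.0/8 -> H1 at depth 8
  ? 64.0.0.193  path d0:H3→d1:-→d2:-→d3:-→d4:H3→d5:-  best=H3
  add 0.0.0.0/0 -> H0 at depth 0
  add 206.54.0.0/16 -> H1 at depth 16

== LOOKUPS ==
["H1","H3","H3","H3","H3","H3"]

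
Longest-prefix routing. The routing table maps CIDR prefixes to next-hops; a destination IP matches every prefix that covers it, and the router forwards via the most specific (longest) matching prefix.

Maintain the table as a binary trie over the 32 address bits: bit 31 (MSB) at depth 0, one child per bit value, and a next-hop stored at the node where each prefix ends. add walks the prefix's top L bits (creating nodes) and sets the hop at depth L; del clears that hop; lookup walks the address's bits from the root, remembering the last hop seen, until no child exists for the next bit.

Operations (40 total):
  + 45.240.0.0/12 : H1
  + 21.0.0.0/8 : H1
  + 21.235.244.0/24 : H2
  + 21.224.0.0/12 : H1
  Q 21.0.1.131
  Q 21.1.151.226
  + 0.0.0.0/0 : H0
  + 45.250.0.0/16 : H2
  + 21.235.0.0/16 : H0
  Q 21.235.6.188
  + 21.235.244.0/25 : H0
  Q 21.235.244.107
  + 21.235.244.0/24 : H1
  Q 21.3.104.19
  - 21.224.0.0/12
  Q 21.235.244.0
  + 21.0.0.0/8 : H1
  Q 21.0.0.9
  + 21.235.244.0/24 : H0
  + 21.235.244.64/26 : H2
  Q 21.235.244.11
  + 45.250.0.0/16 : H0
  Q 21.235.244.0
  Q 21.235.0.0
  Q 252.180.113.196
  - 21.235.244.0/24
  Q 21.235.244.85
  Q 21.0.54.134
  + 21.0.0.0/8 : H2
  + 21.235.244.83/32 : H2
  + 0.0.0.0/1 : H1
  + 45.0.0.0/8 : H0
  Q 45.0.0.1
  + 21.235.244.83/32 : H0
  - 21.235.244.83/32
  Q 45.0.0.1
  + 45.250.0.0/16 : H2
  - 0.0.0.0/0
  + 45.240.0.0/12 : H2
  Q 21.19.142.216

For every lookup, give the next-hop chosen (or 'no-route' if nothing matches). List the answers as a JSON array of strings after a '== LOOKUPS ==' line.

Apply in order:
  add 45.240.0.0/12 -> H1 at depth 12
  add 21.0.0.0/8 -> H1 at depth 8
  add 21.235.244.0/24 -> H2 at depth 24
  add 21.224.0.0/12 -> H1 at depth 12
  lookup 21.0.1.131: bits 00010101 walk d0:-→d1:-→d2:-→d3:-→d4:-→d5:-→d6:-→d7:-→d8:H1 -> H1
  lookup 21.1.151.226: bits 00010101 walk d0:-→d1:-→d2:-→d3:-→d4:-→d5:-→d6:-→d7:-→d8:H1 -> H1
  add 0.0.0.0/0 -> H0 at depth 0
  add 45.250.0.0/16 -> H2 at depth 16
  add 21.235.0.0/16 -> H0 at depth 16
  lookup 21.235.6.188: bits 0001010111101011 walk d0:H0→d1:-→d2:-→d3:-→d4:-→d5:-→d6:-→d7:-→d8:H1→d9:-→d10:-→d11:-→d12:H1→d13:-→d14:-→d15:-→d16:H0 -> H0
  add 21.235.244.0/25 -> H0 at depth 25
  lookup 21.235.244.107: bits 0001010111101011111101000 walk d0:H0→d1:-→d2:-→d3:-→d4:-→d5:-→d6:-→d7:-→d8:H1→d9:-→d10:-→d11:-→d12:H1→d13:-→d14:-→d15:-→d16:H0→d17:-→d18:-→d19:-→d20:-→d21:-→d22:-→d23:-→d24:H2→d25:H0 -> H0
  add 21.235.244.0/24 -> H1 at depth 24
  lookup 21.3.104.19: bits 00010101 walk d0:H0→d1:-→d2:-→d3:-→d4:-→d5:-→d6:-→d7:-→d8:H1 -> H1
  - 21.224.0.0/12 clear@12
  lookup 21.235.244.0: bits 0001010111101011111101000 walk d0:H0→d1:-→d2:-→d3:-→d4:-→d5:-→d6:-→d7:-→d8:H1→d9:-→d10:-→d11:-→d12:-→d13:-→d14:-→d15:-→d16:H0→d17:-→d18:-→d19:-→d20:-→d21:-→d22:-→d23:-→d24:H1→d25:H0 -> H0
  add 21.0.0.0/8 -> H1 at depth 8
  lookup 21.0.0.9: bits 00010101 walk d0:H0→d1:-→d2:-→d3:-→d4:-→d5:-→d6:-→d7:-→d8:H1 -> H1
  add 21.235.244.0/24 -> H0 at depth 24
  add 21.235.244.64/26 -> H2 at depth 26
  lookup 21.235.244.11: bits 0001010111101011111101000 walk d0:H0→d1:-→d2:-→d3:-→d4:-→d5:-→d6:-→d7:-→d8:H1→d9:-→d10:-→d11:-→d12:-→d13:-→d14:-→d15:-→d16:H0→d17:-→d18:-→d19:-→d20:-→d21:-→d22:-→d23:-→d24:H0→d25:H0 -> H0
  add 45.250.0.0/16 -> H0 at depth 16
  lookup 21.235.244.0: bits 0001010111101011111101000 walk d0:H0→d1:-→d2:-→d3:-→d4:-→d5:-→d6:-→d7:-→d8:H1→d9:-→d10:-→d11:-→d12:-→d13:-→d14:-→d15:-→d16:H0→d17:-→d18:-→d19:-→d20:-→d21:-→d22:-→d23:-→d24:H0→d25:H0 -> H0
  lookup 21.235.0.0: bits 0001010111101011 walk d0:H0→d1:-→d2:-→d3:-→d4:-→d5:-→d6:-→d7:-→d8:H1→d9:-→d10:-→d11:-→d12:-→d13:-→d14:-→d15:-→d16:H0 -> H0
  lookup 252.180.113.196: bits ε walk d0:H0 -> H0
  - 21.235.244.0/24 clear@24
  lookup 21.235.244.85: bits 00010101111010111111010001 walk d0:H0→d1:-→d2:-→d3:-→d4:-→d5:-→d6:-→d7:-→d8:H1→d9:-→d10:-→d11:-→d12:-→d13:-→d14:-→d15:-→d16:H0→d17:-→d18:-→d19:-→d20:-→d21:-→d22:-→d23:-→d24:-→d25:H0→d26:H2 -> H2
  lookup 21.0.54.134: bits 00010101 walk d0:H0→d1:-→d2:-→d3:-→d4:-→d5:-→d6:-→d7:-→d8:H1 -> H1
  add 21.0.0.0/8 -> H2 at depth 8
  add 21.235.244.83/32 -> H2 at depth 32
  add 0.0.0.0/1 -> H1 at depth 1
  add 45.0.0.0/8 -> H0 at depth 8
  lookup 45.0.0.1: bits 00101101 walk d0:H0→d1:H1→d2:-→d3:-→d4:-→d5:-→d6:-→d7:-→d8:H0 -> H0
  add 21.235.244.83/32 -> H0 at depth 32
  - 21.235.244.83/32 clear@32
  lookup 45.0.0.1: bits 00101101 walk d0:H0→d1:H1→d2:-→d3:-→d4:-→d5:-→d6:-→d7:-→d8:H0 -> H0
  add 45.250.0.0/16 -> H2 at depth 16
  - 0.0.0.0/0 clear@0
  add 45.240.0.0/12 -> H2 at depth 12
  lookup 21.19.142.216: bits 00010101 walk d0:-→d1:H1→d2:-→d3:-→d4:-→d5:-→d6:-→d7:-→d8:H2 -> H2

== LOOKUPS ==
["H1","H1","H0","H0","H1","H0","H1","H0","H0","H0","H0","H2","H1","H0","H0","H2"]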